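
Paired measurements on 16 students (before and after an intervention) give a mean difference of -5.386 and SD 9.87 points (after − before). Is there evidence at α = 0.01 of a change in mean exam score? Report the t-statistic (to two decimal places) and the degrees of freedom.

t = -2.18, df = 15

H0: μ_d = 0; H1: μ_d ≠ 0 (paired t-test on the differences, two-sided).
t = d̄/(s_d/√n) = -5.386/(9.87/√16) = -2.18
df = n − 1 = 15
Two-sided p-value ≈ 0.045
Since p ≈ 0.045 > α = 0.01, fail to reject H0; the evidence is not statistically significant.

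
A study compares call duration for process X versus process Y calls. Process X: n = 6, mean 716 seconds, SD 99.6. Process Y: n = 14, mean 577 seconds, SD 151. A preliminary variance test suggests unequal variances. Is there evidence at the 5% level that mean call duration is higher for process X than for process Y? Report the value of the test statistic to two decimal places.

2.43

Let group 1 = process X, group 2 = process Y. H0: μ_1 = μ_2; H1: μ_1 > μ_2 (Welch's two-sample t-test, right-tailed).
t = (x̄_1 − x̄_2)/√(s_1²/n_1 + s_2²/n_2) = (716 − 577)/√(99.6²/6 + 151²/14) = 2.43
Welch–Satterthwaite df ≈ 14.35
p-value = P(T ≥ 2.43) ≈ 0.014
Since p ≈ 0.014 < α = 0.05, reject H0; the evidence is statistically significant.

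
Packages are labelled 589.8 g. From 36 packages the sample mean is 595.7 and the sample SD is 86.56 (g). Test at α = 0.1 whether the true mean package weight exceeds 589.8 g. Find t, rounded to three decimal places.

0.409

H0: μ = 589.8; H1: μ > 589.8 (one-sample t-test, right-tailed).
t = (x̄ − μ₀)/(s/√n) = (595.7 − 589.8)/(86.56/√36) = 0.409
df = n − 1 = 35
p-value = P(T ≥ 0.409) ≈ 0.3425
Since p ≈ 0.3425 > α = 0.1, fail to reject H0; the evidence is not statistically significant.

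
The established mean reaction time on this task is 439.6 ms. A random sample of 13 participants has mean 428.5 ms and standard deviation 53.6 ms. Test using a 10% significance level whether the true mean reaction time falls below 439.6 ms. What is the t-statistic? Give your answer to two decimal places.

-0.75

H0: μ = 439.6; H1: μ < 439.6 (one-sample t-test, left-tailed).
t = (x̄ − μ₀)/(s/√n) = (428.5 − 439.6)/(53.6/√13) = -0.75
df = n − 1 = 12
p-value = P(T ≤ -0.75) ≈ 0.235
Since p ≈ 0.235 > α = 0.1, fail to reject H0; the evidence is not statistically significant.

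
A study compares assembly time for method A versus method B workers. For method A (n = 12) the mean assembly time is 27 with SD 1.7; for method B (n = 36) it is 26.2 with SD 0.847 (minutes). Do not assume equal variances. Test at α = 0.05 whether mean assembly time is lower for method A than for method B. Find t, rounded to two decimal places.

Let group 1 = method A, group 2 = method B. H0: μ_1 = μ_2; H1: μ_1 < μ_2 (Welch's two-sample t-test, left-tailed).
t = (x̄_1 − x̄_2)/√(s_1²/n_1 + s_2²/n_2) = (27 − 26.2)/√(1.7²/12 + 0.847²/36) = 1.57
Welch–Satterthwaite df ≈ 12.87
p-value = P(T ≤ 1.57) ≈ 0.929
Since p ≈ 0.929 > α = 0.05, fail to reject H0; the data do not provide sufficient evidence against H0.

1.57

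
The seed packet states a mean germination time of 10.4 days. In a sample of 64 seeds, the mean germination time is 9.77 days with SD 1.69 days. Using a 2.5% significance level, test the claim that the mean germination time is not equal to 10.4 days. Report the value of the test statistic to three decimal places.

-2.982

H0: μ = 10.4; H1: μ ≠ 10.4 (one-sample t-test, two-sided).
t = (x̄ − μ₀)/(s/√n) = (9.77 − 10.4)/(1.69/√64) = -2.982
df = n − 1 = 63
Two-sided p-value ≈ 0.004
Since p ≈ 0.004 < α = 0.025, reject H0; the data support H1.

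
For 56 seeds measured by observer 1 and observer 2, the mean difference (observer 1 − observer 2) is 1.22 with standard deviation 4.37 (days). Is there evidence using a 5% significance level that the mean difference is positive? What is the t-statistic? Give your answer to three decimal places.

2.089

H0: μ_d = 0; H1: μ_d > 0 (paired t-test on the differences, right-tailed).
t = d̄/(s_d/√n) = 1.22/(4.37/√56) = 2.089
df = n − 1 = 55
p-value = P(T ≥ 2.089) ≈ 0.021
Since p ≈ 0.021 < α = 0.05, reject H0; the evidence is statistically significant.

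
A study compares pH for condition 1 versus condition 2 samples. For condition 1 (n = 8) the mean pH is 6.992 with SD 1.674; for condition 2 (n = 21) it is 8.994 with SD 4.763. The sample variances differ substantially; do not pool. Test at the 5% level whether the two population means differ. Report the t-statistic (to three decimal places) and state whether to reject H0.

Let group 1 = condition 1, group 2 = condition 2. H0: μ_1 = μ_2; H1: μ_1 ≠ μ_2 (Welch's two-sample t-test, two-sided).
t = (x̄_1 − x̄_2)/√(s_1²/n_1 + s_2²/n_2) = (6.992 − 8.994)/√(1.674²/8 + 4.763²/21) = -1.674
Welch–Satterthwaite df ≈ 26.97
Two-sided p-value ≈ 0.106
Since p ≈ 0.106 > α = 0.05, fail to reject H0; the data do not provide sufficient evidence against H0.

t = -1.674; fail to reject H0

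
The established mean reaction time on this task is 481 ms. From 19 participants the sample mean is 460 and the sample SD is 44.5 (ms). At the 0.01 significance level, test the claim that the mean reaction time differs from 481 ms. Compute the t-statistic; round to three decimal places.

H0: μ = 481; H1: μ ≠ 481 (one-sample t-test, two-sided).
t = (x̄ − μ₀)/(s/√n) = (460 − 481)/(44.5/√19) = -2.057
df = n − 1 = 18
Two-sided p-value ≈ 0.0545
Since p ≈ 0.0545 > α = 0.01, fail to reject H0; the data do not provide sufficient evidence against H0.

-2.057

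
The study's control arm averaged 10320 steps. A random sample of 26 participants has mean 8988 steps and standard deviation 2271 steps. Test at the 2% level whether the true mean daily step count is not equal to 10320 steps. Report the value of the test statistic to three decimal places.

-2.991

H0: μ = 10320; H1: μ ≠ 10320 (one-sample t-test, two-sided).
t = (x̄ − μ₀)/(s/√n) = (8988 − 10320)/(2271/√26) = -2.991
df = n − 1 = 25
Two-sided p-value ≈ 0.0062
Since p ≈ 0.0062 < α = 0.02, reject H0; the data support H1.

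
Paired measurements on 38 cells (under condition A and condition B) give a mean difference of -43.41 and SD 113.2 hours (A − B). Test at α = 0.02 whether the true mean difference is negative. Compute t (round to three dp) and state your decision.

H0: μ_d = 0; H1: μ_d < 0 (paired t-test on the differences, left-tailed).
t = d̄/(s_d/√n) = -43.41/(113.2/√38) = -2.364
df = n − 1 = 37
p-value = P(T ≤ -2.364) ≈ 0.012
Since p ≈ 0.012 < α = 0.02, reject H0; the evidence is statistically significant.

t = -2.364; reject H0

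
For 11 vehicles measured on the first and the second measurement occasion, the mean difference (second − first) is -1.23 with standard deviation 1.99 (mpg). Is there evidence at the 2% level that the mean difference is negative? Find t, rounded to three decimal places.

H0: μ_d = 0; H1: μ_d < 0 (paired t-test on the differences, left-tailed).
t = d̄/(s_d/√n) = -1.23/(1.99/√11) = -2.050
df = n − 1 = 10
p-value = P(T ≤ -2.050) ≈ 0.0338
Since p ≈ 0.0338 > α = 0.02, fail to reject H0; the evidence is not statistically significant.

-2.050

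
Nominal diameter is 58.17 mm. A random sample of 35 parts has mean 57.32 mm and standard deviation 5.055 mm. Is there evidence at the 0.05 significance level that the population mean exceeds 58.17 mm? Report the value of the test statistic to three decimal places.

H0: μ = 58.17; H1: μ > 58.17 (one-sample t-test, right-tailed).
t = (x̄ − μ₀)/(s/√n) = (57.32 − 58.17)/(5.055/√35) = -0.995
df = n − 1 = 34
p-value = P(T ≥ -0.995) ≈ 0.8366
Since p ≈ 0.8366 > α = 0.05, fail to reject H0; the data do not provide sufficient evidence against H0.

-0.995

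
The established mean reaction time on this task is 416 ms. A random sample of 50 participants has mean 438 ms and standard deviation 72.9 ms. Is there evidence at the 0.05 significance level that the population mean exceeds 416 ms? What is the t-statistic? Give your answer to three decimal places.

2.134

H0: μ = 416; H1: μ > 416 (one-sample t-test, right-tailed).
t = (x̄ − μ₀)/(s/√n) = (438 − 416)/(72.9/√50) = 2.134
df = n − 1 = 49
p-value = P(T ≥ 2.134) ≈ 0.019
Since p ≈ 0.019 < α = 0.05, reject H0; the data support H1.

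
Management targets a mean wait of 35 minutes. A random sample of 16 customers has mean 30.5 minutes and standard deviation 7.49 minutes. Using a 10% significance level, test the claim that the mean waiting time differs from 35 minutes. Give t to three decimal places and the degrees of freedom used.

H0: μ = 35; H1: μ ≠ 35 (one-sample t-test, two-sided).
t = (x̄ − μ₀)/(s/√n) = (30.5 − 35)/(7.49/√16) = -2.403
df = n − 1 = 15
Two-sided p-value ≈ 0.030
Since p ≈ 0.030 < α = 0.1, reject H0; the data support H1.

t = -2.403, df = 15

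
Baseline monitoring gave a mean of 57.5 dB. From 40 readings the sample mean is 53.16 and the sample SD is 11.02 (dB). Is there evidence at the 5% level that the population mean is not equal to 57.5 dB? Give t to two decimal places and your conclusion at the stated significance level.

t = -2.49; reject H0

H0: μ = 57.5; H1: μ ≠ 57.5 (one-sample t-test, two-sided).
t = (x̄ − μ₀)/(s/√n) = (53.16 − 57.5)/(11.02/√40) = -2.49
df = n − 1 = 39
Two-sided p-value ≈ 0.0171
Since p ≈ 0.0171 < α = 0.05, reject H0; the evidence is statistically significant.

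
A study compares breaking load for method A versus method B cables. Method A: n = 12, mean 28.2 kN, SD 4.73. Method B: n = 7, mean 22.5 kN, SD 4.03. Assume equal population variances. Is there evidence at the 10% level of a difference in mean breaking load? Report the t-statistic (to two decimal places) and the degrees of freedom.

t = 2.67, df = 17

Let group 1 = method A, group 2 = method B. H0: μ_1 = μ_2; H1: μ_1 ≠ μ_2 (two-sample pooled-variance t-test, two-sided).
s_p² = [(12−1)·4.73² + (7−1)·4.03²]/(12+7−2) = 20.2087
t = (28.2 − 22.5)/√[20.2087·(1/12 + 1/7)] = 2.67
df = n₁ + n₂ − 2 = 17
Two-sided p-value ≈ 0.016
Since p ≈ 0.016 < α = 0.1, reject H0; the evidence is statistically significant.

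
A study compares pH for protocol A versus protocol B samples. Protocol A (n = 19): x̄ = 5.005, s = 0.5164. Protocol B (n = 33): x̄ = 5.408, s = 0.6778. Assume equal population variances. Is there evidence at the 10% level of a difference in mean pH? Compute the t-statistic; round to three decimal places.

-2.241

Let group 1 = protocol A, group 2 = protocol B. H0: μ_1 = μ_2; H1: μ_1 ≠ μ_2 (two-sample pooled-variance t-test, two-sided).
s_p² = [(19−1)·0.5164² + (33−1)·0.6778²]/(19+33−2) = 0.390025
t = (5.005 − 5.408)/√[0.390025·(1/19 + 1/33)] = -2.241
df = n₁ + n₂ − 2 = 50
Two-sided p-value ≈ 0.030
Since p ≈ 0.030 < α = 0.1, reject H0; the data support H1.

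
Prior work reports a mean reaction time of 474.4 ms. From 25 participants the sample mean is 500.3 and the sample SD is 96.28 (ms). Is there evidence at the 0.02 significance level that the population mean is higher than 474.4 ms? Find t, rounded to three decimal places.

1.345

H0: μ = 474.4; H1: μ > 474.4 (one-sample t-test, right-tailed).
t = (x̄ − μ₀)/(s/√n) = (500.3 − 474.4)/(96.28/√25) = 1.345
df = n − 1 = 24
p-value = P(T ≥ 1.345) ≈ 0.096
Since p ≈ 0.096 > α = 0.02, fail to reject H0; the evidence is not statistically significant.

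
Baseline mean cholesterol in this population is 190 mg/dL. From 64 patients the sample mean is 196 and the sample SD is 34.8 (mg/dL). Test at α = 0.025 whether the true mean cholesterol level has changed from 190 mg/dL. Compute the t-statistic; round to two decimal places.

H0: μ = 190; H1: μ ≠ 190 (one-sample t-test, two-sided).
t = (x̄ − μ₀)/(s/√n) = (196 − 190)/(34.8/√64) = 1.38
df = n − 1 = 63
Two-sided p-value ≈ 0.173
Since p ≈ 0.173 > α = 0.025, fail to reject H0; the evidence is not statistically significant.

1.38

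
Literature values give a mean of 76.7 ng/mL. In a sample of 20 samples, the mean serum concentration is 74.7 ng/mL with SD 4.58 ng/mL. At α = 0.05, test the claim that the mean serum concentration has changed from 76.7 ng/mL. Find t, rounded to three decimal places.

-1.953

H0: μ = 76.7; H1: μ ≠ 76.7 (one-sample t-test, two-sided).
t = (x̄ − μ₀)/(s/√n) = (74.7 − 76.7)/(4.58/√20) = -1.953
df = n − 1 = 19
Two-sided p-value ≈ 0.0657
Since p ≈ 0.0657 > α = 0.05, fail to reject H0; the evidence is not statistically significant.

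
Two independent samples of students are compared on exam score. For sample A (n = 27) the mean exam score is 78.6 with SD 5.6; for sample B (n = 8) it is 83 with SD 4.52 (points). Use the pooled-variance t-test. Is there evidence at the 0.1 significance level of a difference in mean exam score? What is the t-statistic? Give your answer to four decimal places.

-2.0283

Let group 1 = sample A, group 2 = sample B. H0: μ_1 = μ_2; H1: μ_1 ≠ μ_2 (two-sample pooled-variance t-test, two-sided).
s_p² = [(27−1)·5.6² + (8−1)·4.52²]/(27+8−2) = 29.0416
t = (78.6 − 83)/√[29.0416·(1/27 + 1/8)] = -2.0283
df = n₁ + n₂ − 2 = 33
Two-sided p-value ≈ 0.051
Since p ≈ 0.051 < α = 0.1, reject H0; the data support H1.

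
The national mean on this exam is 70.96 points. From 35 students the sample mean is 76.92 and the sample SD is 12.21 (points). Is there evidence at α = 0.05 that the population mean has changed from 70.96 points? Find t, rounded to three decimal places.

H0: μ = 70.96; H1: μ ≠ 70.96 (one-sample t-test, two-sided).
t = (x̄ − μ₀)/(s/√n) = (76.92 − 70.96)/(12.21/√35) = 2.888
df = n − 1 = 34
Two-sided p-value ≈ 0.007
Since p ≈ 0.007 < α = 0.05, reject H0; the evidence is statistically significant.

2.888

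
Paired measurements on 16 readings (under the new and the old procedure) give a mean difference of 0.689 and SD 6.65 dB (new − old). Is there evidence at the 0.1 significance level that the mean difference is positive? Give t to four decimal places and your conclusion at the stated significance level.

H0: μ_d = 0; H1: μ_d > 0 (paired t-test on the differences, right-tailed).
t = d̄/(s_d/√n) = 0.689/(6.65/√16) = 0.4144
df = n − 1 = 15
p-value = P(T ≥ 0.4144) ≈ 0.3422
Since p ≈ 0.3422 > α = 0.1, fail to reject H0; the data do not provide sufficient evidence against H0.

t = 0.4144; fail to reject H0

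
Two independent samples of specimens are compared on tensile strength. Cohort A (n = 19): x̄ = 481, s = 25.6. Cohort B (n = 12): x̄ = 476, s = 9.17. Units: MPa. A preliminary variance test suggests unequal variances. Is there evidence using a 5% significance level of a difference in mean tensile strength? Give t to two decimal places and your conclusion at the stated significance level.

Let group 1 = cohort A, group 2 = cohort B. H0: μ_1 = μ_2; H1: μ_1 ≠ μ_2 (Welch's two-sample t-test, two-sided).
t = (x̄_1 − x̄_2)/√(s_1²/n_1 + s_2²/n_2) = (481 − 476)/√(25.6²/19 + 9.17²/12) = 0.78
Welch–Satterthwaite df ≈ 24.41
Two-sided p-value ≈ 0.445
Since p ≈ 0.445 > α = 0.05, fail to reject H0; the evidence is not statistically significant.

t = 0.78; fail to reject H0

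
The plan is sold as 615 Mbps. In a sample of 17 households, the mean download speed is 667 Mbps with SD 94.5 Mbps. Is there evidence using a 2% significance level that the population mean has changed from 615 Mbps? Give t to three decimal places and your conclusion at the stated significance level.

H0: μ = 615; H1: μ ≠ 615 (one-sample t-test, two-sided).
t = (x̄ − μ₀)/(s/√n) = (667 − 615)/(94.5/√17) = 2.269
df = n − 1 = 16
Two-sided p-value ≈ 0.037
Since p ≈ 0.037 > α = 0.02, fail to reject H0; the evidence is not statistically significant.

t = 2.269; fail to reject H0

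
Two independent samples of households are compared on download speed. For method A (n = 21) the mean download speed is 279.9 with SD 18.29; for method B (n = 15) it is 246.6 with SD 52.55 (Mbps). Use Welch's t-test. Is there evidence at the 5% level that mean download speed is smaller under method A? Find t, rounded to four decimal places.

2.3545

Let group 1 = method A, group 2 = method B. H0: μ_1 = μ_2; H1: μ_1 < μ_2 (Welch's two-sample t-test, left-tailed).
t = (x̄_1 − x̄_2)/√(s_1²/n_1 + s_2²/n_2) = (279.9 − 246.6)/√(18.29²/21 + 52.55²/15) = 2.3545
Welch–Satterthwaite df ≈ 16.44
p-value = P(T ≤ 2.3545) ≈ 0.9844
Since p ≈ 0.9844 > α = 0.05, fail to reject H0; the data do not provide sufficient evidence against H0.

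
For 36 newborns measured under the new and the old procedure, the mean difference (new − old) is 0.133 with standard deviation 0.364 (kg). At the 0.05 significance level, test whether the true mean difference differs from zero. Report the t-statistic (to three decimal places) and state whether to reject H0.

t = 2.192; reject H0

H0: μ_d = 0; H1: μ_d ≠ 0 (paired t-test on the differences, two-sided).
t = d̄/(s_d/√n) = 0.133/(0.364/√36) = 2.192
df = n − 1 = 35
Two-sided p-value ≈ 0.035
Since p ≈ 0.035 < α = 0.05, reject H0; the evidence is statistically significant.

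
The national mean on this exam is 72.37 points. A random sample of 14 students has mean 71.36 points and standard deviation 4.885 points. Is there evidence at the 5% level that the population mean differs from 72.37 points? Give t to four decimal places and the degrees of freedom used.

H0: μ = 72.37; H1: μ ≠ 72.37 (one-sample t-test, two-sided).
t = (x̄ − μ₀)/(s/√n) = (71.36 − 72.37)/(4.885/√14) = -0.7736
df = n − 1 = 13
Two-sided p-value ≈ 0.453
Since p ≈ 0.453 > α = 0.05, fail to reject H0; the data do not provide sufficient evidence against H0.

t = -0.7736, df = 13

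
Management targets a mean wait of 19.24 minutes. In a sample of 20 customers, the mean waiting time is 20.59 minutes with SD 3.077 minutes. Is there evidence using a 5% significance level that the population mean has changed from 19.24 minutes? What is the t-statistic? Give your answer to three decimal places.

1.962

H0: μ = 19.24; H1: μ ≠ 19.24 (one-sample t-test, two-sided).
t = (x̄ − μ₀)/(s/√n) = (20.59 − 19.24)/(3.077/√20) = 1.962
df = n − 1 = 19
Two-sided p-value ≈ 0.0646
Since p ≈ 0.0646 > α = 0.05, fail to reject H0; the evidence is not statistically significant.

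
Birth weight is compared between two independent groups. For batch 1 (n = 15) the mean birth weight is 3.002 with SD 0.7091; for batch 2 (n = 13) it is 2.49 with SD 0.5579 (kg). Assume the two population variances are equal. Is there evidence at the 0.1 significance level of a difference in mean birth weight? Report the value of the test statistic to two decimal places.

Let group 1 = batch 1, group 2 = batch 2. H0: μ_1 = μ_2; H1: μ_1 ≠ μ_2 (two-sample pooled-variance t-test, two-sided).
s_p² = [(15−1)·0.7091² + (13−1)·0.5579²]/(15+13−2) = 0.414406
t = (3.002 − 2.49)/√[0.414406·(1/15 + 1/13)] = 2.10
df = n₁ + n₂ − 2 = 26
Two-sided p-value ≈ 0.046
Since p ≈ 0.046 < α = 0.1, reject H0; the data support H1.

2.10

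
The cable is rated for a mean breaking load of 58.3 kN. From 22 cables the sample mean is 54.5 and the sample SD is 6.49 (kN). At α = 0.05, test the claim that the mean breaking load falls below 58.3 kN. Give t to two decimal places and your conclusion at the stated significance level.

t = -2.75; reject H0

H0: μ = 58.3; H1: μ < 58.3 (one-sample t-test, left-tailed).
t = (x̄ − μ₀)/(s/√n) = (54.5 − 58.3)/(6.49/√22) = -2.75
df = n − 1 = 21
p-value = P(T ≤ -2.75) ≈ 0.0060
Since p ≈ 0.0060 < α = 0.05, reject H0; the evidence is statistically significant.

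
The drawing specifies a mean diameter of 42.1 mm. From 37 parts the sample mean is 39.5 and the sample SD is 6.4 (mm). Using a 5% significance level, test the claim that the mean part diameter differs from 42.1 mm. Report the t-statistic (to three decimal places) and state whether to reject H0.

H0: μ = 42.1; H1: μ ≠ 42.1 (one-sample t-test, two-sided).
t = (x̄ − μ₀)/(s/√n) = (39.5 − 42.1)/(6.4/√37) = -2.471
df = n − 1 = 36
Two-sided p-value ≈ 0.018
Since p ≈ 0.018 < α = 0.05, reject H0; the data support H1.

t = -2.471; reject H0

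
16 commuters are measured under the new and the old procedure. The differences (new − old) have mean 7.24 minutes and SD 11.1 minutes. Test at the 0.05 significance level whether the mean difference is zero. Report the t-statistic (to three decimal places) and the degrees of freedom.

t = 2.609, df = 15

H0: μ_d = 0; H1: μ_d ≠ 0 (paired t-test on the differences, two-sided).
t = d̄/(s_d/√n) = 7.24/(11.1/√16) = 2.609
df = n − 1 = 15
Two-sided p-value ≈ 0.020
Since p ≈ 0.020 < α = 0.05, reject H0; the evidence is statistically significant.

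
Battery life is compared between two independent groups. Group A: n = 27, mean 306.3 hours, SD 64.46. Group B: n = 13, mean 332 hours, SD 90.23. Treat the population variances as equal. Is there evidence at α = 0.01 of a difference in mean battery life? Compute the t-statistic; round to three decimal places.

-1.035

Let group 1 = group A, group 2 = group B. H0: μ_1 = μ_2; H1: μ_1 ≠ μ_2 (two-sample pooled-variance t-test, two-sided).
s_p² = [(27−1)·64.46² + (13−1)·90.23²]/(27+13−2) = 5413.94
t = (306.3 − 332)/√[5413.94·(1/27 + 1/13)] = -1.035
df = n₁ + n₂ − 2 = 38
Two-sided p-value ≈ 0.307
Since p ≈ 0.307 > α = 0.01, fail to reject H0; the data do not provide sufficient evidence against H0.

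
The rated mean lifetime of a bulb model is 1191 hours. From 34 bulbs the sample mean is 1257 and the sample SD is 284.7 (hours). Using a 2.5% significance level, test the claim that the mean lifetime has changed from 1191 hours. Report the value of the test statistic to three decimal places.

H0: μ = 1191; H1: μ ≠ 1191 (one-sample t-test, two-sided).
t = (x̄ − μ₀)/(s/√n) = (1257 − 1191)/(284.7/√34) = 1.352
df = n − 1 = 33
Two-sided p-value ≈ 0.186
Since p ≈ 0.186 > α = 0.025, fail to reject H0; the data do not provide sufficient evidence against H0.

1.352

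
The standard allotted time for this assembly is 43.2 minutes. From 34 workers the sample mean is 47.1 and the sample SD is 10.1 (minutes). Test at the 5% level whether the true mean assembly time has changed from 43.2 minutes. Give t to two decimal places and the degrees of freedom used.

H0: μ = 43.2; H1: μ ≠ 43.2 (one-sample t-test, two-sided).
t = (x̄ − μ₀)/(s/√n) = (47.1 − 43.2)/(10.1/√34) = 2.25
df = n − 1 = 33
Two-sided p-value ≈ 0.031
Since p ≈ 0.031 < α = 0.05, reject H0; the evidence is statistically significant.

t = 2.25, df = 33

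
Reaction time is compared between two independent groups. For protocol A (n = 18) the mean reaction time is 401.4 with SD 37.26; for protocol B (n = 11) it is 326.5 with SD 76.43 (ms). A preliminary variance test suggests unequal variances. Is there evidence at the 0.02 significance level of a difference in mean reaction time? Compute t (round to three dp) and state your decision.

Let group 1 = protocol A, group 2 = protocol B. H0: μ_1 = μ_2; H1: μ_1 ≠ μ_2 (Welch's two-sample t-test, two-sided).
t = (x̄_1 − x̄_2)/√(s_1²/n_1 + s_2²/n_2) = (401.4 − 326.5)/√(37.26²/18 + 76.43²/11) = 3.037
Welch–Satterthwaite df ≈ 12.95
Two-sided p-value ≈ 0.0096
Since p ≈ 0.0096 < α = 0.02, reject H0; the data support H1.

t = 3.037; reject H0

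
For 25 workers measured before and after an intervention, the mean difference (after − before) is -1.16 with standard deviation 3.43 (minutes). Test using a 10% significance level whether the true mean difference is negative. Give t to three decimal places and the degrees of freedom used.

H0: μ_d = 0; H1: μ_d < 0 (paired t-test on the differences, left-tailed).
t = d̄/(s_d/√n) = -1.16/(3.43/√25) = -1.691
df = n − 1 = 24
p-value = P(T ≤ -1.691) ≈ 0.052
Since p ≈ 0.052 < α = 0.1, reject H0; the evidence is statistically significant.

t = -1.691, df = 24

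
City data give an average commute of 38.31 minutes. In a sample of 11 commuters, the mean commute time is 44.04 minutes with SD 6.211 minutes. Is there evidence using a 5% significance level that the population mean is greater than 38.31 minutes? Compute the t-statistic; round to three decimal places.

3.060

H0: μ = 38.31; H1: μ > 38.31 (one-sample t-test, right-tailed).
t = (x̄ − μ₀)/(s/√n) = (44.04 − 38.31)/(6.211/√11) = 3.060
df = n − 1 = 10
p-value = P(T ≥ 3.060) ≈ 0.0060
Since p ≈ 0.0060 < α = 0.05, reject H0; the evidence is statistically significant.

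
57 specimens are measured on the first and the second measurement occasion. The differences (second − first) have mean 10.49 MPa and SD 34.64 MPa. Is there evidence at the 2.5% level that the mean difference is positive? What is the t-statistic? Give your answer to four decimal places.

2.2863

H0: μ_d = 0; H1: μ_d > 0 (paired t-test on the differences, right-tailed).
t = d̄/(s_d/√n) = 10.49/(34.64/√57) = 2.2863
df = n − 1 = 56
p-value = P(T ≥ 2.2863) ≈ 0.013
Since p ≈ 0.013 < α = 0.025, reject H0; the evidence is statistically significant.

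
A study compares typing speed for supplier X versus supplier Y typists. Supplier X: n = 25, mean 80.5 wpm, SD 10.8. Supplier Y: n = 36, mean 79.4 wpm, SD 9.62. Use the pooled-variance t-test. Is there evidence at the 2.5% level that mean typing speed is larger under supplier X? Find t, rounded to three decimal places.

0.418

Let group 1 = supplier X, group 2 = supplier Y. H0: μ_1 = μ_2; H1: μ_1 > μ_2 (two-sample pooled-variance t-test, right-tailed).
s_p² = [(25−1)·10.8² + (36−1)·9.62²]/(25+36−2) = 102.346
t = (80.5 − 79.4)/√[102.346·(1/25 + 1/36)] = 0.418
df = n₁ + n₂ − 2 = 59
p-value = P(T ≥ 0.418) ≈ 0.339
Since p ≈ 0.339 > α = 0.025, fail to reject H0; the evidence is not statistically significant.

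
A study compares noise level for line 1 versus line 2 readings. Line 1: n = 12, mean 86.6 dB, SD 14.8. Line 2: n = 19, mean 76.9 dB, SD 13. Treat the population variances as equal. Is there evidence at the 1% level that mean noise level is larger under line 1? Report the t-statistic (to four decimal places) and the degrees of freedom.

t = 1.9187, df = 29

Let group 1 = line 1, group 2 = line 2. H0: μ_1 = μ_2; H1: μ_1 > μ_2 (two-sample pooled-variance t-test, right-tailed).
s_p² = [(12−1)·14.8² + (19−1)·13²]/(12+19−2) = 187.981
t = (86.6 − 76.9)/√[187.981·(1/12 + 1/19)] = 1.9187
df = n₁ + n₂ − 2 = 29
p-value = P(T ≥ 1.9187) ≈ 0.0325
Since p ≈ 0.0325 > α = 0.01, fail to reject H0; the data do not provide sufficient evidence against H0.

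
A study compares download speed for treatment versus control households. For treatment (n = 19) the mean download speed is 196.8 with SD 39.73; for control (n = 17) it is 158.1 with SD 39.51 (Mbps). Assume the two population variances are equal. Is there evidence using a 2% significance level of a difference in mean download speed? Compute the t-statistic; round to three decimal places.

Let group 1 = treatment, group 2 = control. H0: μ_1 = μ_2; H1: μ_1 ≠ μ_2 (two-sample pooled-variance t-test, two-sided).
s_p² = [(19−1)·39.73² + (17−1)·39.51²]/(19+17−2) = 1570.27
t = (196.8 − 158.1)/√[1570.27·(1/19 + 1/17)] = 2.925
df = n₁ + n₂ − 2 = 34
Two-sided p-value ≈ 0.006
Since p ≈ 0.006 < α = 0.02, reject H0; the evidence is statistically significant.

2.925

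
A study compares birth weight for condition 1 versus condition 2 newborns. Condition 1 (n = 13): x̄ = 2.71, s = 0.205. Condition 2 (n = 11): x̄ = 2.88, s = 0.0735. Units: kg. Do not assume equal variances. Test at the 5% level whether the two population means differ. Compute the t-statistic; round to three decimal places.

-2.786

Let group 1 = condition 1, group 2 = condition 2. H0: μ_1 = μ_2; H1: μ_1 ≠ μ_2 (Welch's two-sample t-test, two-sided).
t = (x̄_1 − x̄_2)/√(s_1²/n_1 + s_2²/n_2) = (2.71 − 2.88)/√(0.205²/13 + 0.0735²/11) = -2.786
Welch–Satterthwaite df ≈ 15.49
Two-sided p-value ≈ 0.0135
Since p ≈ 0.0135 < α = 0.05, reject H0; the data support H1.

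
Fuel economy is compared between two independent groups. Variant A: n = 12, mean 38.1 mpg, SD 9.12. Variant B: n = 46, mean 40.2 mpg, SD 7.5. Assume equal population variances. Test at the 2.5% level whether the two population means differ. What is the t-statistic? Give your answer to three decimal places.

Let group 1 = variant A, group 2 = variant B. H0: μ_1 = μ_2; H1: μ_1 ≠ μ_2 (two-sample pooled-variance t-test, two-sided).
s_p² = [(12−1)·9.12² + (46−1)·7.5²]/(12+46−2) = 61.5387
t = (38.1 − 40.2)/√[61.5387·(1/12 + 1/46)] = -0.826
df = n₁ + n₂ − 2 = 56
Two-sided p-value ≈ 0.4124
Since p ≈ 0.4124 > α = 0.025, fail to reject H0; the evidence is not statistically significant.

-0.826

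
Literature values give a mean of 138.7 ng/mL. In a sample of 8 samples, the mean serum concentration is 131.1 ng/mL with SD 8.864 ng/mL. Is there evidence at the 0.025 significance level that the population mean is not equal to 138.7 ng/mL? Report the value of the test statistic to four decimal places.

H0: μ = 138.7; H1: μ ≠ 138.7 (one-sample t-test, two-sided).
t = (x̄ − μ₀)/(s/√n) = (131.1 − 138.7)/(8.864/√8) = -2.4251
df = n − 1 = 7
Two-sided p-value ≈ 0.0457
Since p ≈ 0.0457 > α = 0.025, fail to reject H0; the data do not provide sufficient evidence against H0.

-2.4251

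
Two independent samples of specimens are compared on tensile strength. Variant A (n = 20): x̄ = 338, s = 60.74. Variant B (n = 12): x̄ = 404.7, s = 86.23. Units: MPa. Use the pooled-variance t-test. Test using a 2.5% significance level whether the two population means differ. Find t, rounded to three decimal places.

Let group 1 = variant A, group 2 = variant B. H0: μ_1 = μ_2; H1: μ_1 ≠ μ_2 (two-sample pooled-variance t-test, two-sided).
s_p² = [(20−1)·60.74² + (12−1)·86.23²]/(20+12−2) = 5062.98
t = (338 − 404.7)/√[5062.98·(1/20 + 1/12)] = -2.567
df = n₁ + n₂ − 2 = 30
Two-sided p-value ≈ 0.015
Since p ≈ 0.015 < α = 0.025, reject H0; the data support H1.

-2.567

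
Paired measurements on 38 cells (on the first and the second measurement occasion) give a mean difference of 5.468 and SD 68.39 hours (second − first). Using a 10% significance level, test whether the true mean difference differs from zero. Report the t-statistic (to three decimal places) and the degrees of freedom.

H0: μ_d = 0; H1: μ_d ≠ 0 (paired t-test on the differences, two-sided).
t = d̄/(s_d/√n) = 5.468/(68.39/√38) = 0.493
df = n − 1 = 37
Two-sided p-value ≈ 0.6250
Since p ≈ 0.6250 > α = 0.1, fail to reject H0; the data do not provide sufficient evidence against H0.

t = 0.493, df = 37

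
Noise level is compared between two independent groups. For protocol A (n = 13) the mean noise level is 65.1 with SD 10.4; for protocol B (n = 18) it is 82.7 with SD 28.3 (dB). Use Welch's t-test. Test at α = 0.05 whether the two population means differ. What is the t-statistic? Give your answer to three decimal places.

-2.422

Let group 1 = protocol A, group 2 = protocol B. H0: μ_1 = μ_2; H1: μ_1 ≠ μ_2 (Welch's two-sample t-test, two-sided).
t = (x̄_1 − x̄_2)/√(s_1²/n_1 + s_2²/n_2) = (65.1 − 82.7)/√(10.4²/13 + 28.3²/18) = -2.422
Welch–Satterthwaite df ≈ 22.82
Two-sided p-value ≈ 0.024
Since p ≈ 0.024 < α = 0.05, reject H0; the data support H1.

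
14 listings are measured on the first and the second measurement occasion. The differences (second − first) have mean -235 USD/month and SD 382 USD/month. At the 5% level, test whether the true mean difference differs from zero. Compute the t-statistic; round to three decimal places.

-2.302

H0: μ_d = 0; H1: μ_d ≠ 0 (paired t-test on the differences, two-sided).
t = d̄/(s_d/√n) = -235/(382/√14) = -2.302
df = n − 1 = 13
Two-sided p-value ≈ 0.0385
Since p ≈ 0.0385 < α = 0.05, reject H0; the evidence is statistically significant.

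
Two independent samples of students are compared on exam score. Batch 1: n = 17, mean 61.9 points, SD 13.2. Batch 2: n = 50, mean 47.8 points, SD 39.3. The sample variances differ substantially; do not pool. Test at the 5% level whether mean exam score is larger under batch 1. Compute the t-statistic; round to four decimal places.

Let group 1 = batch 1, group 2 = batch 2. H0: μ_1 = μ_2; H1: μ_1 > μ_2 (Welch's two-sample t-test, right-tailed).
t = (x̄_1 − x̄_2)/√(s_1²/n_1 + s_2²/n_2) = (61.9 − 47.8)/√(13.2²/17 + 39.3²/50) = 2.1983
Welch–Satterthwaite df ≈ 65.00
p-value = P(T ≥ 2.1983) ≈ 0.016
Since p ≈ 0.016 < α = 0.05, reject H0; the evidence is statistically significant.

2.1983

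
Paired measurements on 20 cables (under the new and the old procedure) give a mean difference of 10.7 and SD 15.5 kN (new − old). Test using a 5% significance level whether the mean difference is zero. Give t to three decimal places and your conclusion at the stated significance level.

t = 3.087; reject H0

H0: μ_d = 0; H1: μ_d ≠ 0 (paired t-test on the differences, two-sided).
t = d̄/(s_d/√n) = 10.7/(15.5/√20) = 3.087
df = n − 1 = 19
Two-sided p-value ≈ 0.006
Since p ≈ 0.006 < α = 0.05, reject H0; the data support H1.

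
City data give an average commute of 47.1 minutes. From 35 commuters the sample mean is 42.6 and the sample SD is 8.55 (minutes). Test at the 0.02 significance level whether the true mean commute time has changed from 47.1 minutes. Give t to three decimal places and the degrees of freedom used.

t = -3.114, df = 34

H0: μ = 47.1; H1: μ ≠ 47.1 (one-sample t-test, two-sided).
t = (x̄ − μ₀)/(s/√n) = (42.6 − 47.1)/(8.55/√35) = -3.114
df = n − 1 = 34
Two-sided p-value ≈ 0.004
Since p ≈ 0.004 < α = 0.02, reject H0; the evidence is statistically significant.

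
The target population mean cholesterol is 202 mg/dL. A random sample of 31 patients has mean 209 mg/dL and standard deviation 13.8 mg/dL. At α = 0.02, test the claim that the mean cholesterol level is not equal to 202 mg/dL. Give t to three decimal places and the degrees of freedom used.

t = 2.824, df = 30

H0: μ = 202; H1: μ ≠ 202 (one-sample t-test, two-sided).
t = (x̄ − μ₀)/(s/√n) = (209 − 202)/(13.8/√31) = 2.824
df = n − 1 = 30
Two-sided p-value ≈ 0.0083
Since p ≈ 0.0083 < α = 0.02, reject H0; the evidence is statistically significant.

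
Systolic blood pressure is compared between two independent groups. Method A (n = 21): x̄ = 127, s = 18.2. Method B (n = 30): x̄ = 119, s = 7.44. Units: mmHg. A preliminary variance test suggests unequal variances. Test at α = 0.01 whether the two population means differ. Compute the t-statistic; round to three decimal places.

Let group 1 = method A, group 2 = method B. H0: μ_1 = μ_2; H1: μ_1 ≠ μ_2 (Welch's two-sample t-test, two-sided).
t = (x̄_1 − x̄_2)/√(s_1²/n_1 + s_2²/n_2) = (127 − 119)/√(18.2²/21 + 7.44²/30) = 1.906
Welch–Satterthwaite df ≈ 24.72
Two-sided p-value ≈ 0.068
Since p ≈ 0.068 > α = 0.01, fail to reject H0; the evidence is not statistically significant.

1.906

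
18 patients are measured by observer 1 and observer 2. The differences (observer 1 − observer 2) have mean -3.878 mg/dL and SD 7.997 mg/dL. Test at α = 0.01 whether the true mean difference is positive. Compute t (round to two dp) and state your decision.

t = -2.06; fail to reject H0

H0: μ_d = 0; H1: μ_d > 0 (paired t-test on the differences, right-tailed).
t = d̄/(s_d/√n) = -3.878/(7.997/√18) = -2.06
df = n − 1 = 17
p-value = P(T ≥ -2.06) ≈ 0.9723
Since p ≈ 0.9723 > α = 0.01, fail to reject H0; the data do not provide sufficient evidence against H0.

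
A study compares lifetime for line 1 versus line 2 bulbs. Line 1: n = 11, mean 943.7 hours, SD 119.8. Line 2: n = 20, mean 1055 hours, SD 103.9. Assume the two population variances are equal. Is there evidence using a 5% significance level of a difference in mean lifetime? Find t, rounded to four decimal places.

-2.7042

Let group 1 = line 1, group 2 = line 2. H0: μ_1 = μ_2; H1: μ_1 ≠ μ_2 (two-sample pooled-variance t-test, two-sided).
s_p² = [(11−1)·119.8² + (20−1)·103.9²]/(11+20−2) = 12021.7
t = (943.7 − 1055)/√[12021.7·(1/11 + 1/20)] = -2.7042
df = n₁ + n₂ − 2 = 29
Two-sided p-value ≈ 0.011
Since p ≈ 0.011 < α = 0.05, reject H0; the evidence is statistically significant.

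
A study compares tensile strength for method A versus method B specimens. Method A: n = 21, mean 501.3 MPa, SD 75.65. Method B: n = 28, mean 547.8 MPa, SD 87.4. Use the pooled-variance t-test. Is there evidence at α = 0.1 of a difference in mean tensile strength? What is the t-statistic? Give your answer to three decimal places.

Let group 1 = method A, group 2 = method B. H0: μ_1 = μ_2; H1: μ_1 ≠ μ_2 (two-sample pooled-variance t-test, two-sided).
s_p² = [(21−1)·75.65² + (28−1)·87.4²]/(21+28−2) = 6823.51
t = (501.3 − 547.8)/√[6823.51·(1/21 + 1/28)] = -1.950
df = n₁ + n₂ − 2 = 47
Two-sided p-value ≈ 0.0572
Since p ≈ 0.0572 < α = 0.1, reject H0; the evidence is statistically significant.

-1.950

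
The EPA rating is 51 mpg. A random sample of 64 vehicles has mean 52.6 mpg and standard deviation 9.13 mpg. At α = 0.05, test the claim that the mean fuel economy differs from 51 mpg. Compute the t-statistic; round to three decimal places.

H0: μ = 51; H1: μ ≠ 51 (one-sample t-test, two-sided).
t = (x̄ − μ₀)/(s/√n) = (52.6 − 51)/(9.13/√64) = 1.402
df = n − 1 = 63
Two-sided p-value ≈ 0.1658
Since p ≈ 0.1658 > α = 0.05, fail to reject H0; the data do not provide sufficient evidence against H0.

1.402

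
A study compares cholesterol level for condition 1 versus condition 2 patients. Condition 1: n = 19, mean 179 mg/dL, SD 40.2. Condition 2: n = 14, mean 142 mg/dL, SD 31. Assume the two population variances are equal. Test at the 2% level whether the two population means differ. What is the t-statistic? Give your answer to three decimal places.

Let group 1 = condition 1, group 2 = condition 2. H0: μ_1 = μ_2; H1: μ_1 ≠ μ_2 (two-sample pooled-variance t-test, two-sided).
s_p² = [(19−1)·40.2² + (14−1)·31²]/(19+14−2) = 1341.35
t = (179 − 142)/√[1341.35·(1/19 + 1/14)] = 2.868
df = n₁ + n₂ − 2 = 31
Two-sided p-value ≈ 0.0074
Since p ≈ 0.0074 < α = 0.02, reject H0; the data support H1.

2.868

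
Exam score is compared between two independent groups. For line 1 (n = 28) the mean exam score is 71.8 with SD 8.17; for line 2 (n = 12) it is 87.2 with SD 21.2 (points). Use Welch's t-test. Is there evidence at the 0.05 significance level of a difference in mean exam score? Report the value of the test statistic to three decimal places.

-2.440

Let group 1 = line 1, group 2 = line 2. H0: μ_1 = μ_2; H1: μ_1 ≠ μ_2 (Welch's two-sample t-test, two-sided).
t = (x̄_1 − x̄_2)/√(s_1²/n_1 + s_2²/n_2) = (71.8 − 87.2)/√(8.17²/28 + 21.2²/12) = -2.440
Welch–Satterthwaite df ≈ 12.42
Two-sided p-value ≈ 0.031
Since p ≈ 0.031 < α = 0.05, reject H0; the evidence is statistically significant.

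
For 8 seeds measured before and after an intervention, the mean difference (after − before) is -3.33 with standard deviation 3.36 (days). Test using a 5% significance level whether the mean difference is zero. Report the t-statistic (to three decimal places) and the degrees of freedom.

t = -2.803, df = 7

H0: μ_d = 0; H1: μ_d ≠ 0 (paired t-test on the differences, two-sided).
t = d̄/(s_d/√n) = -3.33/(3.36/√8) = -2.803
df = n − 1 = 7
Two-sided p-value ≈ 0.026
Since p ≈ 0.026 < α = 0.05, reject H0; the evidence is statistically significant.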